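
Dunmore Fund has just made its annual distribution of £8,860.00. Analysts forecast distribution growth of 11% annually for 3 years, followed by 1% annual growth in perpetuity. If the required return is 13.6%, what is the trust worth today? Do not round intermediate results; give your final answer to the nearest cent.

£91636.74

D_1 = 9834.60000
D_2 = 10916.40600
D_3 = 12117.21066
Terminal value at year 3: TV = D_3×(1+g_2)/(r−g_2) = 12238.38277/0.126 = 97130.02196
P_0 = D_1/(1+r)^1 + D_2/(1+r)^2 + D_3/(1+r)^3 + TV/(1+r)^3
    = 8657.21831 + 8459.07775 + 8265.47210 + 66254.97475 = 91636.74290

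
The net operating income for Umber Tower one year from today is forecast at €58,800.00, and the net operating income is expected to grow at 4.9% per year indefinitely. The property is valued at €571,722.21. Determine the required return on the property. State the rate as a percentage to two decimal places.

P = D₁/(r − g) ⇒ r = D₁/P + g = €58,800.0000/€571,722.21 + 0.049 = 0.102847 + 0.049 = 0.151847

15.18%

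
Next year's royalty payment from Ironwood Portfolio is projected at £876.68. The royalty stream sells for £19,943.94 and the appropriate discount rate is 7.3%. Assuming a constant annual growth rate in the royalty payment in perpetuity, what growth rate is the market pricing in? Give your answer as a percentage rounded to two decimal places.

2.90%

P = D₁/(r−g) ⇒ g = r − D₁/P = 0.073 − £876.68/£19,943.94 = 0.029043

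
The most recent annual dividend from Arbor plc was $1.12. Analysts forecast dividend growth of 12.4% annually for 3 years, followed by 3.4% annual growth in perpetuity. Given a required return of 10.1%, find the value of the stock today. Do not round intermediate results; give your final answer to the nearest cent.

$21.89

D_1 = 1.25888
D_2 = 1.41498
D_3 = 1.59044
Terminal value at year 3: TV = D_3×(1+g_2)/(r−g_2) = 1.64451/0.067 = 24.54498
P_0 = D_1/(1+r)^1 + D_2/(1+r)^2 + D_3/(1+r)^3 + TV/(1+r)^3
    = 1.14340 + 1.16728 + 1.19167 + 18.39080 = 21.89315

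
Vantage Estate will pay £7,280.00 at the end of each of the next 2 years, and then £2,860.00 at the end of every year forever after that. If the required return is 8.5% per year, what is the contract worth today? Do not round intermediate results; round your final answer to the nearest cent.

PV of 2-year annuity: £7,280.00 × [1 − (1+0.085)^−2] / 0.085 = 12893.71191
Perpetuity value at year 2: £2,860.00 / 0.085 = 33647.05882
PV of perpetuity: 33647.05882 / (1+0.085)^2 = 28581.67200
Total PV = 12893.71191 + 28581.67200 = 41475.38391

£41475.38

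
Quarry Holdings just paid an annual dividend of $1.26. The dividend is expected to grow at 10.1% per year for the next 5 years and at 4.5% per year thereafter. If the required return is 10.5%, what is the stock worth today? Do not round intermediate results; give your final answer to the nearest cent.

D_1 = 1.38726
D_2 = 1.52737
D_3 = 1.68164
D_4 = 1.85148
D_5 = 2.03848
Terminal value at year 5: TV = D_5×(1+g_2)/(r−g_2) = 2.13021/0.06 = 35.50358
P_0 = D_1/(1+r)^1 + D_2/(1+r)^2 + D_3/(1+r)^3 + D_4/(1+r)^4 + D_5/(1+r)^5 + TV/(1+r)^5
    = 1.25544 + 1.25089 + 1.24637 + 1.24185 + 1.23736 + 21.55067 = 27.78258

$27.78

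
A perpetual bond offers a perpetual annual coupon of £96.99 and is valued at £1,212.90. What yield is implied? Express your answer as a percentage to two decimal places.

8.00%

P = C/r ⇒ r = C/P = £96.99/£1,212.90 = 0.079965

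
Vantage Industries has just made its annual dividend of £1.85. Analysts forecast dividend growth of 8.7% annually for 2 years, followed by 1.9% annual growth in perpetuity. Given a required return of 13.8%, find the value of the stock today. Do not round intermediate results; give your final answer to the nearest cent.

£17.91

D_1 = 2.01095
D_2 = 2.18590
Terminal value at year 2: TV = D_2×(1+g_2)/(r−g_2) = 2.22743/0.119 = 18.71794
P_0 = D_1/(1+r)^1 + D_2/(1+r)^2 + TV/(1+r)^2
    = 1.76709 + 1.68790 + 14.45352 = 17.90851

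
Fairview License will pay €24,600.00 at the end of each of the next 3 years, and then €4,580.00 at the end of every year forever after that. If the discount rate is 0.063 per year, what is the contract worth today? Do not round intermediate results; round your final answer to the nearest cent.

PV of 3-year annuity: €24,600.00 × [1 − (1+0.063)^−3] / 0.063 = 65392.81237
Perpetuity value at year 3: €4,580.00 / 0.063 = 72698.41270
PV of perpetuity: 72698.41270 / (1+0.063)^3 = 60523.65332
Total PV = 65392.81237 + 60523.65332 = 125916.46569

€125916.47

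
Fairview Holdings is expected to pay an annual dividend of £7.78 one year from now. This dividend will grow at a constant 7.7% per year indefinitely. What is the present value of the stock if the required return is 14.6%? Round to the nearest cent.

Growing perpetuity: P = D₁ / (r − g) = £7.7800 / (0.146 − 0.077) = £112.75

£112.75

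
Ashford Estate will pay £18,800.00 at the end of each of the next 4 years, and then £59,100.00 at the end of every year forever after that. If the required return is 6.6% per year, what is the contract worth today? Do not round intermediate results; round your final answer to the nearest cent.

PV of 4-year annuity: £18,800.00 × [1 − (1+0.066)^−4] / 0.066 = 64258.85347
Perpetuity value at year 4: £59,100.00 / 0.066 = 895454.54545
PV of perpetuity: 895454.54545 / (1+0.066)^4 = 693449.31993
Total PV = 64258.85347 + 693449.31993 = 757708.17339

£757708.17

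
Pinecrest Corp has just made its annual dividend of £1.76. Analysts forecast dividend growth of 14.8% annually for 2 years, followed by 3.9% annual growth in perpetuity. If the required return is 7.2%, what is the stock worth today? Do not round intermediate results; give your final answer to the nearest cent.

D_1 = 2.02048
D_2 = 2.31951
Terminal value at year 2: TV = D_2×(1+g_2)/(r−g_2) = 2.40997/0.033 = 73.02945
P_0 = D_1/(1+r)^1 + D_2/(1+r)^2 + TV/(1+r)^2
    = 1.88478 + 2.01840 + 63.54896 = 67.45214

£67.45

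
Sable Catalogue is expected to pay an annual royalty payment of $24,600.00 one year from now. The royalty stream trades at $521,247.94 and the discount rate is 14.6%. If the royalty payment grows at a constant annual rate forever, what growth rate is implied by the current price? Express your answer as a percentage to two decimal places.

P = D₁/(r−g) ⇒ g = r − D₁/P = 0.146 − $24,600.00/$521,247.94 = 0.098806

9.88%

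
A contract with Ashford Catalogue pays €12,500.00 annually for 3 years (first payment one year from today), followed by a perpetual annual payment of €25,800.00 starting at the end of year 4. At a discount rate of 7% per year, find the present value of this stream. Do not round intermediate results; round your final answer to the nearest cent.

PV of 3-year annuity: €12,500.00 × [1 − (1+0.07)^−3] / 0.07 = 32803.95056
Perpetuity value at year 3: €25,800.00 / 0.07 = 368571.42857
PV of perpetuity: 368571.42857 / (1+0.07)^3 = 300864.07463
Total PV = 32803.95056 + 300864.07463 = 333668.02518

€333668.03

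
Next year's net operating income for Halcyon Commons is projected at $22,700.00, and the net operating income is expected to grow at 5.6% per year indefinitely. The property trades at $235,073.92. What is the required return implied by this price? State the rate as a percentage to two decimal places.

P = D₁/(r − g) ⇒ r = D₁/P + g = $22,700.0000/$235,073.92 + 0.056 = 0.096565 + 0.056 = 0.152565

15.26%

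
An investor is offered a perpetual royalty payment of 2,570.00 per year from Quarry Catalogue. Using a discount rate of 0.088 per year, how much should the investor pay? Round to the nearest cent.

Level perpetuity: PV = C / r = 2,570.00 / 0.088 = 29,204.55

29204.55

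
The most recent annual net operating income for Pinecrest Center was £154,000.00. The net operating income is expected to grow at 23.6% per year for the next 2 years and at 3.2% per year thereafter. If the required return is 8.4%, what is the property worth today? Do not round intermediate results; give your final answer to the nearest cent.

£4349330.68

D_1 = 190344.00000
D_2 = 235265.18400
Terminal value at year 2: TV = D_2×(1+g_2)/(r−g_2) = 242793.66989/0.052 = 4669109.03631
P_0 = D_1/(1+r)^1 + D_2/(1+r)^2 + TV/(1+r)^2
    = 175594.09594 + 200216.14629 + 3973520.44184 = 4349330.68408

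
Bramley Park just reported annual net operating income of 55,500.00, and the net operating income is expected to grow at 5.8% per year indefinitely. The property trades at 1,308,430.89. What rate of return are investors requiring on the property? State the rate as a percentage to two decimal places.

D₁ = 55,500.00 × 1.058 = 58,719.0000
P = D₁/(r − g) ⇒ r = D₁/P + g = 58,719.0000/1,308,430.89 + 0.058 = 0.044877 + 0.058 = 0.102877

10.29%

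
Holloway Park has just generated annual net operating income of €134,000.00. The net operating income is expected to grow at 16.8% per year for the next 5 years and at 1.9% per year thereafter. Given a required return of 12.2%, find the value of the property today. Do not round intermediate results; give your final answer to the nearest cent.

D_1 = 156512.00000
D_2 = 182806.01600
D_3 = 213517.42669
D_4 = 249388.35437
D_5 = 291285.59791
Terminal value at year 5: TV = D_5×(1+g_2)/(r−g_2) = 296820.02427/0.103 = 2881747.80841
P_0 = D_1/(1+r)^1 + D_2/(1+r)^2 + D_3/(1+r)^3 + D_4/(1+r)^4 + D_5/(1+r)^5 + TV/(1+r)^5
    = 139493.76114 + 145212.75670 + 151166.22087 + 157363.76647 + 163815.40039 + 1620659.15532 = 2377711.06089

€2377711.06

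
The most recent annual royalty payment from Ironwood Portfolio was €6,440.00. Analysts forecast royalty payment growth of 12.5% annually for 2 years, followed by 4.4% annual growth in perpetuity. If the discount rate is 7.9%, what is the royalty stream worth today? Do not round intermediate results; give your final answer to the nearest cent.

D_1 = 7245.00000
D_2 = 8150.62500
Terminal value at year 2: TV = D_2×(1+g_2)/(r−g_2) = 8509.25250/0.035 = 243121.50000
P_0 = D_1/(1+r)^1 + D_2/(1+r)^2 + TV/(1+r)^2
    = 6714.55051 + 7000.80568 + 208824.03214 = 222539.38832

€222539.39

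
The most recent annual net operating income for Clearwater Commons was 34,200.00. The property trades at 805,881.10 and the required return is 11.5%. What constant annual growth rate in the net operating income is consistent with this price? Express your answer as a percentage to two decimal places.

P = D₀(1+g)/(r−g) ⇒ P(r−g) = D₀(1+g) ⇒ g(P+D₀) = P·r − D₀
g = (P·r − D₀)/(P + D₀) = (805,881.10×0.115 − 34,200.00) / (805,881.10 + 34,200.00) = 0.069608

6.96%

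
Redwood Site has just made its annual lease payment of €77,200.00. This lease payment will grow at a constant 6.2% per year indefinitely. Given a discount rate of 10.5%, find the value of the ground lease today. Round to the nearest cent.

€1906660.47

D₁ = D₀ × (1 + g) = €77,200.00 × 1.062 = €81,986.4000
Growing perpetuity: P = D₁ / (r − g) = €81,986.4000 / (0.105 − 0.062) = €1,906,660.47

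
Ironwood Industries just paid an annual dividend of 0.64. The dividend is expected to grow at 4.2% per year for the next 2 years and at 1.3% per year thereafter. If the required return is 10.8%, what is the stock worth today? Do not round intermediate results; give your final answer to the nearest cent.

D_1 = 0.66688
D_2 = 0.69489
Terminal value at year 2: TV = D_2×(1+g_2)/(r−g_2) = 0.70392/0.095 = 7.40971
P_0 = D_1/(1+r)^1 + D_2/(1+r)^2 + TV/(1+r)^2
    = 0.60188 + 0.56603 + 6.03562 = 7.20352

7.20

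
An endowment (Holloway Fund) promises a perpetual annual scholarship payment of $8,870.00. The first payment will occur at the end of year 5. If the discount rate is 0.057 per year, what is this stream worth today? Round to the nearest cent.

$124666.23

Value at end of year 4: C / r = $8,870.00 / 0.057 = $155,614.0351
Discount to today: PV = $155,614.0351 / (1 + 0.057)^4 = $155,614.0351 / 1.248245 = $124,666.23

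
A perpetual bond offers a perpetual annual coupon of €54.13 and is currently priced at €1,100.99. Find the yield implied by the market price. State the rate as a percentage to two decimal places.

4.92%

P = C/r ⇒ r = C/P = €54.13/€1,100.99 = 0.049165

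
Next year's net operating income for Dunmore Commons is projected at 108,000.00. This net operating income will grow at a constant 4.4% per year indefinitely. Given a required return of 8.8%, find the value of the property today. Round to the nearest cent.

Growing perpetuity: P = D₁ / (r − g) = 108,000.0000 / (0.088 − 0.044) = 2,454,545.45

2454545.45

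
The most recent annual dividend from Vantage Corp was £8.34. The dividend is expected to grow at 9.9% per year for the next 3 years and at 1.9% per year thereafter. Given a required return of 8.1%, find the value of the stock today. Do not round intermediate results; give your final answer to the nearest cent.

£169.90

D_1 = 9.16566
D_2 = 10.07306
D_3 = 11.07029
Terminal value at year 3: TV = D_3×(1+g_2)/(r−g_2) = 11.28063/0.062 = 181.94563
P_0 = D_1/(1+r)^1 + D_2/(1+r)^2 + D_3/(1+r)^3 + TV/(1+r)^3
    = 8.47887 + 8.62006 + 8.76359 + 144.03384 = 169.89636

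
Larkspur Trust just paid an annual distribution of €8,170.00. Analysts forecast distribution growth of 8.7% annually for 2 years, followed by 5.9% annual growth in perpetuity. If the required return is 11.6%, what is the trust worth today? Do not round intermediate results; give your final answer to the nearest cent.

€159712.38

D_1 = 8880.79000
D_2 = 9653.41873
Terminal value at year 2: TV = D_2×(1+g_2)/(r−g_2) = 10222.97044/0.057 = 179350.35851
P_0 = D_1/(1+r)^1 + D_2/(1+r)^2 + TV/(1+r)^2
    = 7957.69713 + 7750.91110 + 144003.76931 = 159712.37754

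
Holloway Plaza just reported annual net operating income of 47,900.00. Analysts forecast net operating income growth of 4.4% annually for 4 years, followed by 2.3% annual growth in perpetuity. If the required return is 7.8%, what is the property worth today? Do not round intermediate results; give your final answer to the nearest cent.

960707.55

D_1 = 50007.60000
D_2 = 52207.93440
D_3 = 54505.08351
D_4 = 56903.30719
Terminal value at year 4: TV = D_4×(1+g_2)/(r−g_2) = 58212.08325/0.055 = 1058401.51370
P_0 = D_1/(1+r)^1 + D_2/(1+r)^2 + D_3/(1+r)^3 + D_4/(1+r)^4 + TV/(1+r)^4
    = 46389.23933 + 44926.12789 + 43509.16281 + 42136.88866 + 783746.12913 = 960707.54783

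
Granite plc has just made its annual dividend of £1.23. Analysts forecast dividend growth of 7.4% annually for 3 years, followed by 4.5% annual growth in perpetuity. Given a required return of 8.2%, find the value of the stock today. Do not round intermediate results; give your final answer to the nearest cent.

D_1 = 1.32102
D_2 = 1.41878
D_3 = 1.52376
Terminal value at year 3: TV = D_3×(1+g_2)/(r−g_2) = 1.59233/0.037 = 43.03606
P_0 = D_1/(1+r)^1 + D_2/(1+r)^2 + D_3/(1+r)^3 + TV/(1+r)^3
    = 1.22091 + 1.21188 + 1.20292 + 33.97432 = 37.61002

£37.61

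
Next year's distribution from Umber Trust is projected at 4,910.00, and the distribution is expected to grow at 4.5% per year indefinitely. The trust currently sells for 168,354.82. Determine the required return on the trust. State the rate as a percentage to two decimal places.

P = D₁/(r − g) ⇒ r = D₁/P + g = 4,910.0000/168,354.82 + 0.045 = 0.029165 + 0.045 = 0.074165

7.42%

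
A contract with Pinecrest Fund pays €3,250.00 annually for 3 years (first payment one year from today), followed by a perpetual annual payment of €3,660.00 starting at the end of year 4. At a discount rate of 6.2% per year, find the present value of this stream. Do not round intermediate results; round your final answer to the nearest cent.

PV of 3-year annuity: €3,250.00 × [1 − (1+0.062)^−3] / 0.062 = 8655.24279
Perpetuity value at year 3: €3,660.00 / 0.062 = 59032.25806
PV of perpetuity: 59032.25806 / (1+0.062)^3 = 49285.12310
Total PV = 8655.24279 + 49285.12310 = 57940.36590

€57940.37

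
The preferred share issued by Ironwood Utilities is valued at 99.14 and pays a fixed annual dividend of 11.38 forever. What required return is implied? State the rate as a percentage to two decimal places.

11.48%

P = C/r ⇒ r = C/P = 11.38/99.14 = 0.114787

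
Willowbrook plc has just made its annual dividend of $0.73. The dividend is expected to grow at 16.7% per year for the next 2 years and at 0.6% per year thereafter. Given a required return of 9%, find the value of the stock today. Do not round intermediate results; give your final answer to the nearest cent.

$11.64

D_1 = 0.85191
D_2 = 0.99418
Terminal value at year 2: TV = D_2×(1+g_2)/(r−g_2) = 1.00014/0.084 = 11.90648
P_0 = D_1/(1+r)^1 + D_2/(1+r)^2 + TV/(1+r)^2
    = 0.78157 + 0.83678 + 10.02144 = 11.63979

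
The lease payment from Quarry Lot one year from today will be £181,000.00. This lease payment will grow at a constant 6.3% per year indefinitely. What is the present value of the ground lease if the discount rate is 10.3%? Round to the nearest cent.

£4525000.00

Growing perpetuity: P = D₁ / (r − g) = £181,000.0000 / (0.103 − 0.063) = £4,525,000.00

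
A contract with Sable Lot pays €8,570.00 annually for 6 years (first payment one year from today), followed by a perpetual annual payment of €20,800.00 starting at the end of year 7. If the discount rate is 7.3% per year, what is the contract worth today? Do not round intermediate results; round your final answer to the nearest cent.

PV of 6-year annuity: €8,570.00 × [1 − (1+0.073)^−6] / 0.073 = 40473.65512
Perpetuity value at year 6: €20,800.00 / 0.073 = 284931.50685
PV of perpetuity: 284931.50685 / (1+0.073)^6 = 186699.06503
Total PV = 40473.65512 + 186699.06503 = 227172.72014

€227172.72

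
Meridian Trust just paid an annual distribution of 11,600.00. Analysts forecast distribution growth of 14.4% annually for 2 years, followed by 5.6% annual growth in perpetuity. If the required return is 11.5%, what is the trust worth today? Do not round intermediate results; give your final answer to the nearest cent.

242673.73

D_1 = 13270.40000
D_2 = 15181.33760
Terminal value at year 2: TV = D_2×(1+g_2)/(r−g_2) = 16031.49251/0.059 = 271720.21196
P_0 = D_1/(1+r)^1 + D_2/(1+r)^2 + TV/(1+r)^2
    = 11901.70404 + 12211.25508 + 218560.76894 = 242673.72805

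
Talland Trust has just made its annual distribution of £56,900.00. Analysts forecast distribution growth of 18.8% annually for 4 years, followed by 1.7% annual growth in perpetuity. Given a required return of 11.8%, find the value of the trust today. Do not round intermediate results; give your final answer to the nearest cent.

D_1 = 67597.20000
D_2 = 80305.47360
D_3 = 95402.90264
D_4 = 113338.64833
Terminal value at year 4: TV = D_4×(1+g_2)/(r−g_2) = 115265.40535/0.101 = 1141241.63717
P_0 = D_1/(1+r)^1 + D_2/(1+r)^2 + D_3/(1+r)^3 + D_4/(1+r)^4 + TV/(1+r)^4
    = 60462.61181 + 64248.28518 + 68270.98639 + 72545.55620 + 730483.47188 = 996010.91146

£996010.91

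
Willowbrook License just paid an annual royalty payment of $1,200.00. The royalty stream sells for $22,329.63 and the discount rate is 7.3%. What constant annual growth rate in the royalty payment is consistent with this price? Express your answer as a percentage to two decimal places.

P = D₀(1+g)/(r−g) ⇒ P(r−g) = D₀(1+g) ⇒ g(P+D₀) = P·r − D₀
g = (P·r − D₀)/(P + D₀) = ($22,329.63×0.073 − $1,200.00) / ($22,329.63 + $1,200.00) = 0.018278

1.83%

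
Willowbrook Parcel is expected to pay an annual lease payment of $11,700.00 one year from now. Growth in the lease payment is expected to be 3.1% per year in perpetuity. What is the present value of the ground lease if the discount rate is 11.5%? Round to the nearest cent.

Growing perpetuity: P = D₁ / (r − g) = $11,700.0000 / (0.115 − 0.031) = $139,285.71

$139285.71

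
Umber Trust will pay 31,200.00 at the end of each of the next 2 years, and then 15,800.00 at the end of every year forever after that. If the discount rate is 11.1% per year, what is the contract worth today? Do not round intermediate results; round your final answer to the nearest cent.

PV of 2-year annuity: 31,200.00 × [1 − (1+0.111)^−2] / 0.111 = 53359.86344
Perpetuity value at year 2: 15,800.00 / 0.111 = 142342.34234
PV of perpetuity: 142342.34234 / (1+0.111)^2 = 115320.36022
Total PV = 53359.86344 + 115320.36022 = 168680.22366

168680.22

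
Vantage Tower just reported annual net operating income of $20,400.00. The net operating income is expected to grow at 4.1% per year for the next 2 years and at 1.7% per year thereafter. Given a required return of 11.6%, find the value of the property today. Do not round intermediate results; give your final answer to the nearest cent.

D_1 = 21236.40000
D_2 = 22107.09240
Terminal value at year 2: TV = D_2×(1+g_2)/(r−g_2) = 22482.91297/0.099 = 227100.13102
P_0 = D_1/(1+r)^1 + D_2/(1+r)^2 + TV/(1+r)^2
    = 19029.03226 + 17750.19945 + 182342.95794 = 219122.18964

$219122.19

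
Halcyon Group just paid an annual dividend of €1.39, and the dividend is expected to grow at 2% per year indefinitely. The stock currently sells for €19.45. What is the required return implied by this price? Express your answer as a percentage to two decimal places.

D₁ = €1.39 × 1.02 = €1.4178
P = D₁/(r − g) ⇒ r = D₁/P + g = €1.4178/€19.45 + 0.02 = 0.072895 + 0.02 = 0.092895

9.29%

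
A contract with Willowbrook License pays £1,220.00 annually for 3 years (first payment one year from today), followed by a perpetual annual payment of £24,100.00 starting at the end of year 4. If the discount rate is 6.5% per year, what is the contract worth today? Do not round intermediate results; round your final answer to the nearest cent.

PV of 3-year annuity: £1,220.00 × [1 − (1+0.065)^−3] / 0.065 = 3231.14012
Perpetuity value at year 3: £24,100.00 / 0.065 = 370769.23077
PV of perpetuity: 370769.23077 / (1+0.065)^3 = 306940.97096
Total PV = 3231.14012 + 306940.97096 = 310172.11108

£310172.11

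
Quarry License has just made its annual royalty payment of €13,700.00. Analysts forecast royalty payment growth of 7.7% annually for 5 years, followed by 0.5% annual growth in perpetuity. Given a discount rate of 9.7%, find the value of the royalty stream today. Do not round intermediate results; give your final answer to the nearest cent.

D_1 = 14754.90000
D_2 = 15891.02730
D_3 = 17114.63640
D_4 = 18432.46341
D_5 = 19851.76309
Terminal value at year 5: TV = D_5×(1+g_2)/(r−g_2) = 19951.02190/0.092 = 216858.93372
P_0 = D_1/(1+r)^1 + D_2/(1+r)^2 + D_3/(1+r)^3 + D_4/(1+r)^4 + D_5/(1+r)^5 + TV/(1+r)^5
    = 13450.22789 + 13205.00952 + 12964.26185 + 12727.90339 + 12495.85410 + 136503.62359 = 201346.88034

€201346.88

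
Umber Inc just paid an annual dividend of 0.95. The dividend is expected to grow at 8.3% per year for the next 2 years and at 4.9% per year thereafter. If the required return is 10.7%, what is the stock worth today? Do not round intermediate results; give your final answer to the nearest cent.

D_1 = 1.02885
D_2 = 1.11424
Terminal value at year 2: TV = D_2×(1+g_2)/(r−g_2) = 1.16884/0.058 = 20.15246
P_0 = D_1/(1+r)^1 + D_2/(1+r)^2 + TV/(1+r)^2
    = 0.92940 + 0.90925 + 16.44496 = 18.28362

18.28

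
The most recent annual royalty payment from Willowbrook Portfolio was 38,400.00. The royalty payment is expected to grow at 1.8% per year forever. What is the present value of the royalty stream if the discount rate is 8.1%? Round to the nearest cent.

620495.24

D₁ = D₀ × (1 + g) = 38,400.00 × 1.018 = 39,091.2000
Growing perpetuity: P = D₁ / (r − g) = 39,091.2000 / (0.081 − 0.018) = 620,495.24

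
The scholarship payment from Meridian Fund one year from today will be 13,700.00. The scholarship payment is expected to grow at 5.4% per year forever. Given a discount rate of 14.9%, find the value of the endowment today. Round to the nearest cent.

144210.53

Growing perpetuity: P = D₁ / (r − g) = 13,700.0000 / (0.149 − 0.054) = 144,210.53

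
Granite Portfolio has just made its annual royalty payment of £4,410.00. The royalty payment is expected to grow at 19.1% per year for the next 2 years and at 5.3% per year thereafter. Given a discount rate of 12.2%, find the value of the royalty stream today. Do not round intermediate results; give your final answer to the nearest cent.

D_1 = 5252.31000
D_2 = 6255.50121
Terminal value at year 2: TV = D_2×(1+g_2)/(r−g_2) = 6587.04277/0.069 = 95464.38803
P_0 = D_1/(1+r)^1 + D_2/(1+r)^2 + TV/(1+r)^2
    = 4681.20321 + 4969.08469 + 75832.55330 = 85482.84120

£85482.84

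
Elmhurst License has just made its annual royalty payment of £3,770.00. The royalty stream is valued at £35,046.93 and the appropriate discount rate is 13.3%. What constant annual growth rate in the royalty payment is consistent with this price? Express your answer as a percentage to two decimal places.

2.30%

P = D₀(1+g)/(r−g) ⇒ P(r−g) = D₀(1+g) ⇒ g(P+D₀) = P·r − D₀
g = (P·r − D₀)/(P + D₀) = (£35,046.93×0.133 − £3,770.00) / (£35,046.93 + £3,770.00) = 0.022960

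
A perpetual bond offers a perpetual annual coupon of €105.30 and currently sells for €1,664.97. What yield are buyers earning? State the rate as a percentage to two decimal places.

6.32%

P = C/r ⇒ r = C/P = €105.30/€1,664.97 = 0.063244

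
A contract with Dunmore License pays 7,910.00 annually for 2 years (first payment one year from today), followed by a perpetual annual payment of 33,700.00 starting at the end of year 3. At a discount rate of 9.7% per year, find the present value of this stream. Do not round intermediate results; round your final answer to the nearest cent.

PV of 2-year annuity: 7,910.00 × [1 − (1+0.097)^−2] / 0.097 = 13783.56818
Perpetuity value at year 2: 33,700.00 / 0.097 = 347422.68041
PV of perpetuity: 347422.68041 / (1+0.097)^2 = 288698.75530
Total PV = 13783.56818 + 288698.75530 = 302482.32348

302482.32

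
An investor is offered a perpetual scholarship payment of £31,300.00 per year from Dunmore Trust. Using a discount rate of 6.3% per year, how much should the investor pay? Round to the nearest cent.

Level perpetuity: PV = C / r = £31,300.00 / 0.063 = £496,825.40

£496825.40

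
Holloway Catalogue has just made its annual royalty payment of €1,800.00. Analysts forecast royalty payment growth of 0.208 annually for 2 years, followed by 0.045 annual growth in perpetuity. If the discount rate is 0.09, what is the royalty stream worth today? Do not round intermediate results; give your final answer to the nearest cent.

D_1 = 2174.40000
D_2 = 2626.67520
Terminal value at year 2: TV = D_2×(1+g_2)/(r−g_2) = 2744.87558/0.045 = 60997.23520
P_0 = D_1/(1+r)^1 + D_2/(1+r)^2 + TV/(1+r)^2
    = 1994.86239 + 2210.81996 + 51340.15251 = 55545.83486

€55545.83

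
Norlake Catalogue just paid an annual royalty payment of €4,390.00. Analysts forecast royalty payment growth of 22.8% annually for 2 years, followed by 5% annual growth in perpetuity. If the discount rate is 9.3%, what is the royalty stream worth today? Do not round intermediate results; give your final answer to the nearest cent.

D_1 = 5390.92000
D_2 = 6620.04976
Terminal value at year 2: TV = D_2×(1+g_2)/(r−g_2) = 6951.05225/0.043 = 161652.37786
P_0 = D_1/(1+r)^1 + D_2/(1+r)^2 + TV/(1+r)^2
    = 4932.22324 + 5541.41824 + 135313.70123 = 145787.34271

€145787.34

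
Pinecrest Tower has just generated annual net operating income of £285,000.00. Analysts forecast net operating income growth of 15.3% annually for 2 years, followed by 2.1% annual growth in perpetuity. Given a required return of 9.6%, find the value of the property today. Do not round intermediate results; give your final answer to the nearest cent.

D_1 = 328605.00000
D_2 = 378881.56500
Terminal value at year 2: TV = D_2×(1+g_2)/(r−g_2) = 386838.07786/0.075 = 5157841.03820
P_0 = D_1/(1+r)^1 + D_2/(1+r)^2 + TV/(1+r)^2
    = 299822.08029 + 315415.01695 + 4293849.76407 = 4909086.86131

£4909086.86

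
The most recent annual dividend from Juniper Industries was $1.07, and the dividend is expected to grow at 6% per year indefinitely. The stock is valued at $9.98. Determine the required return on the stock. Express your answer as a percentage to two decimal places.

D₁ = $1.07 × 1.06 = $1.1342
P = D₁/(r − g) ⇒ r = D₁/P + g = $1.1342/$9.98 + 0.06 = 0.113647 + 0.06 = 0.173647

17.36%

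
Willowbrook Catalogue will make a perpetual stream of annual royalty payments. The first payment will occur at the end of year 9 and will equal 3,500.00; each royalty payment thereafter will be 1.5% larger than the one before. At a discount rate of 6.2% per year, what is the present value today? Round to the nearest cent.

Value at end of year 8: C₁ / (r − g) = 3,500.00 / (0.062 − 0.015) = 74,468.0851
Discount to today: PV = 74,468.0851 / (1 + 0.062)^8 = 74,468.0851 / 1.618066 = 46,022.91

46022.91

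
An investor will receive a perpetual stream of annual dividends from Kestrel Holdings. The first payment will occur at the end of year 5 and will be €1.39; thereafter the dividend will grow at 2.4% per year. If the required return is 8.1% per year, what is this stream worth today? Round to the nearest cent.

€17.86

Value at end of year 4: C₁ / (r − g) = €1.39 / (0.081 − 0.024) = €24.3860
Discount to today: PV = €24.3860 / (1 + 0.081)^4 = €24.3860 / 1.365535 = €17.86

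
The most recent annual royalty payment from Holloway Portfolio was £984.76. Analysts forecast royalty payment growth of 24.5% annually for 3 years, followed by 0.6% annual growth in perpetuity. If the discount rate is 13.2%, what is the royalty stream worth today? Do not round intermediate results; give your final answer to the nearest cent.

£14044.20

D_1 = 1226.02620
D_2 = 1526.40262
D_3 = 1900.37126
Terminal value at year 3: TV = D_3×(1+g_2)/(r−g_2) = 1911.77349/0.126 = 15172.80546
P_0 = D_1/(1+r)^1 + D_2/(1+r)^2 + D_3/(1+r)^3 + TV/(1+r)^3
    = 1083.06201 + 1191.17686 + 1310.08409 + 10459.87776 = 14044.20073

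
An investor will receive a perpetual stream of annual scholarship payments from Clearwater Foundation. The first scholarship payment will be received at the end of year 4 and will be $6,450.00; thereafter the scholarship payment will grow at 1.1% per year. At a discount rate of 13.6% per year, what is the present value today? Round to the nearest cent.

$35197.73

Value at end of year 3: C₁ / (r − g) = $6,450.00 / (0.136 − 0.011) = $51,600.0000
Discount to today: PV = $51,600.0000 / (1 + 0.136)^3 = $51,600.0000 / 1.466003 = $35,197.73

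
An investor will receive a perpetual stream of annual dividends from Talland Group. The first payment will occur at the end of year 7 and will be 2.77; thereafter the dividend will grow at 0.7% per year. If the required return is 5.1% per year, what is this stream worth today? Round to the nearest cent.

46.71

Value at end of year 6: C₁ / (r − g) = 2.77 / (0.051 − 0.007) = 62.9545
Discount to today: PV = 62.9545 / (1 + 0.051)^6 = 62.9545 / 1.347772 = 46.71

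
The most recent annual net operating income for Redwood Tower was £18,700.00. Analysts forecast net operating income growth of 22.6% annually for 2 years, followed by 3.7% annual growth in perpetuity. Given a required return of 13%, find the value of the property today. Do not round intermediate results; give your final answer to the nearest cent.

D_1 = 22926.20000
D_2 = 28107.52120
Terminal value at year 2: TV = D_2×(1+g_2)/(r−g_2) = 29147.49948/0.093 = 313413.97295
P_0 = D_1/(1+r)^1 + D_2/(1+r)^2 + TV/(1+r)^2
    = 20288.67257 + 22012.31201 + 245449.11344 = 287750.09801

£287750.10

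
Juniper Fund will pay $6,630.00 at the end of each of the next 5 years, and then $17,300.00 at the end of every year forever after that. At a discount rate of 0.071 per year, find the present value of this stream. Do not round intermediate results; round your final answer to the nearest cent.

$200029.76

PV of 5-year annuity: $6,630.00 × [1 − (1+0.071)^−5] / 0.071 = 27111.67714
Perpetuity value at year 5: $17,300.00 / 0.071 = 243661.97183
PV of perpetuity: 243661.97183 / (1+0.071)^5 = 172918.07823
Total PV = 27111.67714 + 172918.07823 = 200029.75537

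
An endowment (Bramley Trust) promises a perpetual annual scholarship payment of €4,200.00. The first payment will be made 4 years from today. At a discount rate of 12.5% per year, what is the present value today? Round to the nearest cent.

Value at end of year 3: C / r = €4,200.00 / 0.125 = €33,600.0000
Discount to today: PV = €33,600.0000 / (1 + 0.125)^3 = €33,600.0000 / 1.423828 = €23,598.35

€23598.35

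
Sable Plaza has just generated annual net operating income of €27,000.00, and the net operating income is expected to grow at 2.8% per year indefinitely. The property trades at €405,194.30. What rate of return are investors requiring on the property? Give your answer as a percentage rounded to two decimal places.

D₁ = €27,000.00 × 1.028 = €27,756.0000
P = D₁/(r − g) ⇒ r = D₁/P + g = €27,756.0000/€405,194.30 + 0.028 = 0.068500 + 0.028 = 0.096500

9.65%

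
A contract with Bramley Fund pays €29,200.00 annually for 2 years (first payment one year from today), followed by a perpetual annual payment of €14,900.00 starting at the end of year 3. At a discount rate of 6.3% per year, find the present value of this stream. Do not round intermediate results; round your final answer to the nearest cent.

€262615.64

PV of 2-year annuity: €29,200.00 × [1 − (1+0.063)^−2] / 0.063 = 53310.84304
Perpetuity value at year 2: €14,900.00 / 0.063 = 236507.93651
PV of perpetuity: 236507.93651 / (1+0.063)^2 = 209304.80085
Total PV = 53310.84304 + 209304.80085 = 262615.64389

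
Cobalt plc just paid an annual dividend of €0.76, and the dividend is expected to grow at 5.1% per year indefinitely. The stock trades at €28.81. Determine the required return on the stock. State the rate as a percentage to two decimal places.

7.87%

D₁ = €0.76 × 1.051 = €0.7988
P = D₁/(r − g) ⇒ r = D₁/P + g = €0.7988/€28.81 + 0.051 = 0.027725 + 0.051 = 0.078725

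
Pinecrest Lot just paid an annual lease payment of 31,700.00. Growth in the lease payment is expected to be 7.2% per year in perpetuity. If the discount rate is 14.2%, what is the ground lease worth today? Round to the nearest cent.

D₁ = D₀ × (1 + g) = 31,700.00 × 1.072 = 33,982.4000
Growing perpetuity: P = D₁ / (r − g) = 33,982.4000 / (0.142 − 0.072) = 485,462.86

485462.86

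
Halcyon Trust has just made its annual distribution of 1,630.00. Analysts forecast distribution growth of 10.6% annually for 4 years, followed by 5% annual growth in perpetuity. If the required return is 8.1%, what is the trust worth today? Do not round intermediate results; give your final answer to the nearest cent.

D_1 = 1802.78000
D_2 = 1993.87468
D_3 = 2205.22540
D_4 = 2438.97929
Terminal value at year 4: TV = D_4×(1+g_2)/(r−g_2) = 2560.92825/0.031 = 82610.58879
P_0 = D_1/(1+r)^1 + D_2/(1+r)^2 + D_3/(1+r)^3 + D_4/(1+r)^4 + TV/(1+r)^4
    = 1667.69658 + 1706.26495 + 1745.72529 + 1786.09822 + 60496.87503 = 67402.66006

67402.66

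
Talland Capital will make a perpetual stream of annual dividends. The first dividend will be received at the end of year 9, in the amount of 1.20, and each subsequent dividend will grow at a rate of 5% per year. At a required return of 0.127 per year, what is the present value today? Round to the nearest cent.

Value at end of year 8: C₁ / (r − g) = 1.20 / (0.127 − 0.05) = 15.5844
Discount to today: PV = 15.5844 / (1 + 0.127)^8 = 15.5844 / 2.602504 = 5.99

5.99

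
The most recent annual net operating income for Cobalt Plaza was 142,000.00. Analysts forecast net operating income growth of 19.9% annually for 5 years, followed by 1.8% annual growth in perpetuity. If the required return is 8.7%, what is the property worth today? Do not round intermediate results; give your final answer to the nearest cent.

4382904.01

D_1 = 170258.00000
D_2 = 204139.34200
D_3 = 244763.07106
D_4 = 293470.92220
D_5 = 351871.63572
Terminal value at year 5: TV = D_5×(1+g_2)/(r−g_2) = 358205.32516/0.069 = 5191381.52404
P_0 = D_1/(1+r)^1 + D_2/(1+r)^2 + D_3/(1+r)^3 + D_4/(1+r)^4 + D_5/(1+r)^5 + TV/(1+r)^5
    = 156631.09476 + 172769.71721 + 190571.19682 + 210206.86751 + 231865.71679 + 3420859.41576 = 4382904.00884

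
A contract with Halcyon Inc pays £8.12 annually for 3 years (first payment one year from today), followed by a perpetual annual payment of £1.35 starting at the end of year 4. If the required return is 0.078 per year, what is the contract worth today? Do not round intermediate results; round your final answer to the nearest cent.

£34.82

PV of 3-year annuity: £8.12 × [1 − (1+0.078)^−3] / 0.078 = 21.00178
Perpetuity value at year 3: £1.35 / 0.078 = 17.30769
PV of perpetuity: 17.30769 / (1+0.078)^3 = 13.81602
Total PV = 21.00178 + 13.81602 = 34.81779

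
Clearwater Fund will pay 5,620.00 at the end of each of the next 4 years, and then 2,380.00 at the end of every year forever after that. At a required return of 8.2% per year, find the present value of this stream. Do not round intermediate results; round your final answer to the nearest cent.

39708.08

PV of 4-year annuity: 5,620.00 × [1 − (1+0.082)^−4] / 0.082 = 18531.58669
Perpetuity value at year 4: 2,380.00 / 0.082 = 29024.39024
PV of perpetuity: 29024.39024 / (1+0.082)^4 = 21176.49410
Total PV = 18531.58669 + 21176.49410 = 39708.08079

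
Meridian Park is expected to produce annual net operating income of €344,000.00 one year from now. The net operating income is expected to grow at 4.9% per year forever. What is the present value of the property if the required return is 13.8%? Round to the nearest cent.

Growing perpetuity: P = D₁ / (r − g) = €344,000.0000 / (0.138 − 0.049) = €3,865,168.54

€3865168.54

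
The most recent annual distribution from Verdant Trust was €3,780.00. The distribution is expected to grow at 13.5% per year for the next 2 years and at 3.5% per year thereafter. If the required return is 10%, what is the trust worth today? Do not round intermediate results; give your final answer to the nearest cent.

D_1 = 4290.30000
D_2 = 4869.49050
Terminal value at year 2: TV = D_2×(1+g_2)/(r−g_2) = 5039.92267/0.065 = 77537.27181
P_0 = D_1/(1+r)^1 + D_2/(1+r)^2 + TV/(1+r)^2
    = 3900.27273 + 4024.37231 + 64080.38992 = 72005.03497

€72005.03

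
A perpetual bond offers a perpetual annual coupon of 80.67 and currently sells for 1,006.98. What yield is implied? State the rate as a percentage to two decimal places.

P = C/r ⇒ r = C/P = 80.67/1,006.98 = 0.080111

8.01%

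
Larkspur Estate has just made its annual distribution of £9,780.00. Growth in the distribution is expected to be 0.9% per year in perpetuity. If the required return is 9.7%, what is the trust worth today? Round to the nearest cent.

£112136.59

D₁ = D₀ × (1 + g) = £9,780.00 × 1.009 = £9,868.0200
Growing perpetuity: P = D₁ / (r − g) = £9,868.0200 / (0.097 − 0.009) = £112,136.59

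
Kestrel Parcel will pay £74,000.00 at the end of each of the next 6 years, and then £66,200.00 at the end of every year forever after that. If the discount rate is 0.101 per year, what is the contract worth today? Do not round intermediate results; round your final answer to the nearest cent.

PV of 6-year annuity: £74,000.00 × [1 − (1+0.101)^−6] / 0.101 = 321347.01170
Perpetuity value at year 6: £66,200.00 / 0.101 = 655445.54455
PV of perpetuity: 655445.54455 / (1+0.101)^6 = 367970.24490
Total PV = 321347.01170 + 367970.24490 = 689317.25660

£689317.26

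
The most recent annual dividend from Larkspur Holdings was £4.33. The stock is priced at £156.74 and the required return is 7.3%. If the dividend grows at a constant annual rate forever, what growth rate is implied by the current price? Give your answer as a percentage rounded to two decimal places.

P = D₀(1+g)/(r−g) ⇒ P(r−g) = D₀(1+g) ⇒ g(P+D₀) = P·r − D₀
g = (P·r − D₀)/(P + D₀) = (£156.74×0.073 − £4.33) / (£156.74 + £4.33) = 0.044155

4.42%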